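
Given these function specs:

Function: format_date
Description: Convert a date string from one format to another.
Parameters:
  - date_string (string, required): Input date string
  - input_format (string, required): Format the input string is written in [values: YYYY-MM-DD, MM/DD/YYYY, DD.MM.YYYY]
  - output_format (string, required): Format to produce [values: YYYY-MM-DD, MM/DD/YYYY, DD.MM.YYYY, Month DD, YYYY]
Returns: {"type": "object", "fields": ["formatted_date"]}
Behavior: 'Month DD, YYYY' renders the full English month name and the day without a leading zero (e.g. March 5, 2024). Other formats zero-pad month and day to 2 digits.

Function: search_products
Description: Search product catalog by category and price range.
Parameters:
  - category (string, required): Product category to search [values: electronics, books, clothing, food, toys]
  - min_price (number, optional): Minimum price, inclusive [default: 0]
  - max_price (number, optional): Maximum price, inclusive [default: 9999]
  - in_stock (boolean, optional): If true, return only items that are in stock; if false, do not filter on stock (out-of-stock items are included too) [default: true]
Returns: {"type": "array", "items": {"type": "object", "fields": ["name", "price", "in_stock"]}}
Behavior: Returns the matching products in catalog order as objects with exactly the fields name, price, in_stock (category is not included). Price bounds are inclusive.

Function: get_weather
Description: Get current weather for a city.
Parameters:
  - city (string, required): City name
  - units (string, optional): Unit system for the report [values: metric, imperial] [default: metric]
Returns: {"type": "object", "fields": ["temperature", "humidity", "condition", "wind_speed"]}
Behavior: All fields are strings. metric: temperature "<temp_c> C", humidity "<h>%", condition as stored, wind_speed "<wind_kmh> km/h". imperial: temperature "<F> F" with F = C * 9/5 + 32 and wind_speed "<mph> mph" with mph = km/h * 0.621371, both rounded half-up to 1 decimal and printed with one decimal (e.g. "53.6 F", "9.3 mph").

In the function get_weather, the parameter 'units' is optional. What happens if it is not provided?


The get_weather spec declares:
  - units (string, optional): Unit system for the report [values: metric, imperial] [default: metric]
It defaults to metric


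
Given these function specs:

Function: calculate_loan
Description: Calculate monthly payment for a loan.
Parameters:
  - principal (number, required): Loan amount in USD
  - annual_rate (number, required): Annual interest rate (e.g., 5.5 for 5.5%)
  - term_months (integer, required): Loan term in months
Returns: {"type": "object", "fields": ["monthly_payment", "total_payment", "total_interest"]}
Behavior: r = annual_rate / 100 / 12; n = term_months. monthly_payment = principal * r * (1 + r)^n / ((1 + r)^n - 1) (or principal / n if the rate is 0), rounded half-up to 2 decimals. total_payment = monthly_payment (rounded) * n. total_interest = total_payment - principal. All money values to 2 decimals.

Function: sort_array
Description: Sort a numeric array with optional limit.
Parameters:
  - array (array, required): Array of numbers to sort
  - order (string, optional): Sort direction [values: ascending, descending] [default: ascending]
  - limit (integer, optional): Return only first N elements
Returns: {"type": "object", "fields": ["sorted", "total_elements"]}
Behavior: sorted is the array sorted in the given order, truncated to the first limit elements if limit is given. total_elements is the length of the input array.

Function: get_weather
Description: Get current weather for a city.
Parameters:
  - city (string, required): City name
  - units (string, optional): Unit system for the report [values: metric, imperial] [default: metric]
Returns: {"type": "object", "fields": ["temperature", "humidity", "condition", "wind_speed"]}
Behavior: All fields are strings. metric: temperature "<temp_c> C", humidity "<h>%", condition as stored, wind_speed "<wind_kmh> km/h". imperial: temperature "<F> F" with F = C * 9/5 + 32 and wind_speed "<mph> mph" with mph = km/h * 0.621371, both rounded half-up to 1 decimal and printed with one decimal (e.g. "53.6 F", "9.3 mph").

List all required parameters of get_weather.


Parameters of get_weather and their required/optional flag:
  city: required
  units: optional
city


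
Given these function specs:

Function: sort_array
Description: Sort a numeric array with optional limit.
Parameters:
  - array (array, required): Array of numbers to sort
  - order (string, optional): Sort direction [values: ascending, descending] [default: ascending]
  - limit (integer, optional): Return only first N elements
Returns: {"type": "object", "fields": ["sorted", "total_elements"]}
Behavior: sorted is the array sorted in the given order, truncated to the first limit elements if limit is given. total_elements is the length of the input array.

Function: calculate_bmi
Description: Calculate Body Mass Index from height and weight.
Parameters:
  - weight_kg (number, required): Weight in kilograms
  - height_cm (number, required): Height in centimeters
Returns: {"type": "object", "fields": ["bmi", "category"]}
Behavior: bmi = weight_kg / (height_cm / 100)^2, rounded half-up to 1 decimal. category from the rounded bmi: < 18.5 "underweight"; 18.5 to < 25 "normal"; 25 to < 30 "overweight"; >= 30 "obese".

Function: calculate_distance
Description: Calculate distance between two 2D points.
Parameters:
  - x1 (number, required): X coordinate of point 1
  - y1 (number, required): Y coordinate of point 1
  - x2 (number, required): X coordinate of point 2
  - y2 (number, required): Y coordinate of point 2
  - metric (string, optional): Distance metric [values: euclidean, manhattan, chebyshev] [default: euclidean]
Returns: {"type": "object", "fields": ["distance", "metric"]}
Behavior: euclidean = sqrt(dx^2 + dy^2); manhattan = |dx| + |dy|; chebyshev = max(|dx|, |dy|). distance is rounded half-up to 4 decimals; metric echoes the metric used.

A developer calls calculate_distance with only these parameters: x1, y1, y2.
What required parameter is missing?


Required parameters: x1, y1, x2, y2
Provided: x1, y1, y2
Missing: x2
x2


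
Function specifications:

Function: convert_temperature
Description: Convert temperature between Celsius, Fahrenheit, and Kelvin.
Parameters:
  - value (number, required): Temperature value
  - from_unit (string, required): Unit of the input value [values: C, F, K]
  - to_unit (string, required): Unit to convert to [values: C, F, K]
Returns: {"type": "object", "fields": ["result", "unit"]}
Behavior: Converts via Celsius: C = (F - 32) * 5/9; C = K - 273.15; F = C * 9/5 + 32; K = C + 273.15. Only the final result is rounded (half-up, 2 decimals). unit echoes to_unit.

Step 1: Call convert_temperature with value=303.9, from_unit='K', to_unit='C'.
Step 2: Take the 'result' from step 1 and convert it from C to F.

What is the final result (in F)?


Step 1: convert_temperature(value=303.9, from_unit=K, to_unit=C)
  To C: 303.9 - 273.15 = 30.75
  Target is C: 30.75
  Round to 2 decimals: 30.75
  -> result = 30.75 C
Step 2: convert_temperature(value=30.75, from_unit=C, to_unit=F)
  Input already in C: 30.75
  To F: 30.75 * 9/5 + 32 = 87.35
  Round to 2 decimals: 87.35
  -> result = 87.35 F
87.35 F


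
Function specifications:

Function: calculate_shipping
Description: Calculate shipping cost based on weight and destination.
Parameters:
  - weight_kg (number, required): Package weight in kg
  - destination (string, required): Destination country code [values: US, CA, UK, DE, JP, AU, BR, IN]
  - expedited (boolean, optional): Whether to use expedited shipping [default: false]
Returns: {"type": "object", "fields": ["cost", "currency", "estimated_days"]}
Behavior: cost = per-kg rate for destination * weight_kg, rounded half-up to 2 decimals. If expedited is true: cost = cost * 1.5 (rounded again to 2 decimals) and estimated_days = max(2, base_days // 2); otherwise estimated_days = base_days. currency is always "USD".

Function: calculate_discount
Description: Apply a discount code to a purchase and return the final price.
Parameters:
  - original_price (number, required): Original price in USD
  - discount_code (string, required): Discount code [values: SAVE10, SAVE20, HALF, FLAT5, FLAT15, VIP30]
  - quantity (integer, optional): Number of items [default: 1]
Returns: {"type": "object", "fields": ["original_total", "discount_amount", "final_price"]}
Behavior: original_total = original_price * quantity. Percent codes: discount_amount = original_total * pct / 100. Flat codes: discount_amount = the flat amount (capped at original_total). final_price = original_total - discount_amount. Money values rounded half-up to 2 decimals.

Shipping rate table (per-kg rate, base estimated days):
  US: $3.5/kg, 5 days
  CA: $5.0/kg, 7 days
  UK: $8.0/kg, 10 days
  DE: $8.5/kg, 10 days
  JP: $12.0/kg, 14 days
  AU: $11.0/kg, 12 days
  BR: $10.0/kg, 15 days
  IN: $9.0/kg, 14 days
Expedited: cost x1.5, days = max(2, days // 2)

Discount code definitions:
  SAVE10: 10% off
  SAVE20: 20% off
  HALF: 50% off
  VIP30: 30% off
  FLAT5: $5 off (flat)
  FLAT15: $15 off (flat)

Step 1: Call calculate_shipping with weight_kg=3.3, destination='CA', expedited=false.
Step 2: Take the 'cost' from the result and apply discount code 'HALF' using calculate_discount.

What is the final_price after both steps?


Step 1: calculate_shipping(weight_kg=3.3, destination=CA, expedited=false)
  Rate for CA: $5.0/kg, base 7 days
  cost = 5.0 * 3.3 = 16.5 -> 16.50
  expedited not set/false: estimated_days = 7
  -> cost = 16.50 USD
Step 2: calculate_discount(original_price=16.5, discount_code=HALF, quantity=1)
  original_total = 16.5 * 1 = 16.50
  HALF = 50% off: discount_amount = 16.50 * 50/100 = 8.25 -> 8.25
  final_price = 16.50 - 8.25 = 8.25
  -> final_price = 8.25
$8.25


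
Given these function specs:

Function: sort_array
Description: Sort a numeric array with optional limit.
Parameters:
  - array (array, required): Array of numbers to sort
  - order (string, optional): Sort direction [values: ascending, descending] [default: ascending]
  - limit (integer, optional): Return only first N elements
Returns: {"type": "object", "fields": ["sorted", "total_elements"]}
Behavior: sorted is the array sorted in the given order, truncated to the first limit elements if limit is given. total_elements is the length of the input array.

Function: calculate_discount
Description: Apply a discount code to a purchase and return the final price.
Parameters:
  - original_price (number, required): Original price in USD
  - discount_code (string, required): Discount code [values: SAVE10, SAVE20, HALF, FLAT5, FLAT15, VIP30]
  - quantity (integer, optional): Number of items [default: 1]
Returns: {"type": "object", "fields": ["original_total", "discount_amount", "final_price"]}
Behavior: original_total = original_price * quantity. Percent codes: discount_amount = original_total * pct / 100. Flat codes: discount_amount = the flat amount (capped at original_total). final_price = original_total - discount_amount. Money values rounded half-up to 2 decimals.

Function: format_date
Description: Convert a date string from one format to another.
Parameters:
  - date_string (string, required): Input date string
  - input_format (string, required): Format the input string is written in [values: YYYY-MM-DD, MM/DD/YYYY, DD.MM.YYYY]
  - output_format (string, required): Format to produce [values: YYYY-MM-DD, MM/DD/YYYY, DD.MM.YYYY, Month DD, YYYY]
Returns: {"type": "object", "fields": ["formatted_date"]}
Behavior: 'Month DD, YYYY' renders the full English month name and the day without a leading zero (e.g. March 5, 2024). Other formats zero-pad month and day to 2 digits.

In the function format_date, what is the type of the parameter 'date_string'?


The format_date spec declares:
  - date_string (string, required): Input date string
Type:
string


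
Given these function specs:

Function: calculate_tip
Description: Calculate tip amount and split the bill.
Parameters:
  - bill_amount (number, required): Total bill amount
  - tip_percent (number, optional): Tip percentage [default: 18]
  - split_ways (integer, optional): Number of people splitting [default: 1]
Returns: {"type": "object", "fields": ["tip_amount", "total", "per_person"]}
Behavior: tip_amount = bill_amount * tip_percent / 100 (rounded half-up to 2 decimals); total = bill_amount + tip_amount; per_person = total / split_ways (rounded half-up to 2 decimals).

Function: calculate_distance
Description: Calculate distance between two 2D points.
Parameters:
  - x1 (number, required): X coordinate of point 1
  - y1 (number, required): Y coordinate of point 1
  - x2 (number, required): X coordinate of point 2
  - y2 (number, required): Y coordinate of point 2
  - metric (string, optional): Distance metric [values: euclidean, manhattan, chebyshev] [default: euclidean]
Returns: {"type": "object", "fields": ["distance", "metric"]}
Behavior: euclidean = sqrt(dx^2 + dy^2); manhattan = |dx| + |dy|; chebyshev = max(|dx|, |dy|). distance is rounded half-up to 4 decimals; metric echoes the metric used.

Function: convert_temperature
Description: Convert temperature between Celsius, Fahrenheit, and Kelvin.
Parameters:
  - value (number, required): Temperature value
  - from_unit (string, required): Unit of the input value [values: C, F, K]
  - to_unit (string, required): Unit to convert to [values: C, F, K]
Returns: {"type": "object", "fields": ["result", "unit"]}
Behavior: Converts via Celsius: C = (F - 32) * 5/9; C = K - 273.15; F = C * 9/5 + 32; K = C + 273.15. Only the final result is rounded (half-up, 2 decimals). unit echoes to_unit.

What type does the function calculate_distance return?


The calculate_distance spec declares Returns: {"type": "object", "fields": ["distance", "metric"]}
Type:
object


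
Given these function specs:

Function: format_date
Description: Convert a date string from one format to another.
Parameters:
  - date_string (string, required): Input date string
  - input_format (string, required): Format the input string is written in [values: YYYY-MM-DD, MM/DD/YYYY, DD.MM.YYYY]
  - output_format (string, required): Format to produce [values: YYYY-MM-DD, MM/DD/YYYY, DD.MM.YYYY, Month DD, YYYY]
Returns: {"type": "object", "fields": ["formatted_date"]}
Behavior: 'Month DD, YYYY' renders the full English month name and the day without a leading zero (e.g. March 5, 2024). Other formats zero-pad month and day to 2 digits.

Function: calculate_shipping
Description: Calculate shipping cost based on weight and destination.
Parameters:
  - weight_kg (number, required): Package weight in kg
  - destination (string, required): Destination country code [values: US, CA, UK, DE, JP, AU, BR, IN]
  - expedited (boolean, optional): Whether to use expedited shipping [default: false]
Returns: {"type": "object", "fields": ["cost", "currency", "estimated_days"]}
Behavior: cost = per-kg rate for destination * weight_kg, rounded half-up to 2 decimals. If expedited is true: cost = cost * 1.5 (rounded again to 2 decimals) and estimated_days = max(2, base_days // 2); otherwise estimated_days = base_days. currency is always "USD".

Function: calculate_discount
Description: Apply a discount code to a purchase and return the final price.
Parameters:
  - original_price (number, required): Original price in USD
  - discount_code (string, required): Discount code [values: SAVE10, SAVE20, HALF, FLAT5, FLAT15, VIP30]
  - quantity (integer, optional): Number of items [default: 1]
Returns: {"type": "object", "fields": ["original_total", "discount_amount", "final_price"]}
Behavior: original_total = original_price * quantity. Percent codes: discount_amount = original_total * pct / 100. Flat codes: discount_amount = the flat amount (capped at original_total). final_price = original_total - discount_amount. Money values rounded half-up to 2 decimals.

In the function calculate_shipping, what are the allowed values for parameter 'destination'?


The calculate_shipping spec declares:
  - destination (string, required): Destination country code [values: US, CA, UK, DE, JP, AU, BR, IN]
Allowed values:
US, CA, UK, DE, JP, AU, BR, IN


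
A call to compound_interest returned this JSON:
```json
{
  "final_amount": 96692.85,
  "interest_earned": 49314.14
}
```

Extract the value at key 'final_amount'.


96692.85


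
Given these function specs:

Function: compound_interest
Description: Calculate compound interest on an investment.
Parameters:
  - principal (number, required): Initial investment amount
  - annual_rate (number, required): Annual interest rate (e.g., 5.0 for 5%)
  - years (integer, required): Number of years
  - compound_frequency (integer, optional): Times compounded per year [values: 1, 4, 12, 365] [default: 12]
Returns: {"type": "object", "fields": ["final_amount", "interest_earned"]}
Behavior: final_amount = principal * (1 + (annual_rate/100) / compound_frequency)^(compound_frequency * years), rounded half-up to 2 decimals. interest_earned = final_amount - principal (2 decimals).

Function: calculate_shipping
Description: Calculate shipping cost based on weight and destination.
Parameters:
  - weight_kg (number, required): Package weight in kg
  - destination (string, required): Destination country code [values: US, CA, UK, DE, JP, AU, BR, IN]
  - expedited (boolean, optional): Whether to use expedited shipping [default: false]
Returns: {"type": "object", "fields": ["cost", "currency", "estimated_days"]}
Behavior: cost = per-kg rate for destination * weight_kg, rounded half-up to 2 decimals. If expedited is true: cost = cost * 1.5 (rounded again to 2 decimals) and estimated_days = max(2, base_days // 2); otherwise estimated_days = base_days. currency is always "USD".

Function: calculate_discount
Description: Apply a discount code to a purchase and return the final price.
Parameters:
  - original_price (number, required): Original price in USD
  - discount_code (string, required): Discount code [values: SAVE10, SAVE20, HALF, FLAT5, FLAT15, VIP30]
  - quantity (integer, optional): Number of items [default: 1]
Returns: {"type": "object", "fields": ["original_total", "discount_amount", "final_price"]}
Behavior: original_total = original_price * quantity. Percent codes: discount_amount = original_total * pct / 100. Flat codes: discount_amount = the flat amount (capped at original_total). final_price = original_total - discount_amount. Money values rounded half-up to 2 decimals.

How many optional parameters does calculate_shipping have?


Parameters of calculate_shipping: weight_kg (required), destination (required), expedited (optional)
Optional count:
1


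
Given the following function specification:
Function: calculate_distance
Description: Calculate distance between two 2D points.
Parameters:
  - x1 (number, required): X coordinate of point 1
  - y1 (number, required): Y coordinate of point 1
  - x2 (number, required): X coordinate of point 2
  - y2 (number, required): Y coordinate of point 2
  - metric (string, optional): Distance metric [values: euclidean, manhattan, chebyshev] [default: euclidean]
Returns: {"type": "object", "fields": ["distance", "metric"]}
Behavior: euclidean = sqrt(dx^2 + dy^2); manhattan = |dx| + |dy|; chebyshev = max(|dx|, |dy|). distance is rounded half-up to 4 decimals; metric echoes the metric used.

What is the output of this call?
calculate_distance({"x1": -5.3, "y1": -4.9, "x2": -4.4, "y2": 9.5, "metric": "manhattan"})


|dx| = |-4.4 - -5.3| = 0.9; |dy| = |9.5 - -4.9| = 14.4
manhattan: 0.9 + 14.4 = 15.3
Round to 4 decimals: 15.3
Output:
{"distance": 15.3, "metric": "manhattan"}


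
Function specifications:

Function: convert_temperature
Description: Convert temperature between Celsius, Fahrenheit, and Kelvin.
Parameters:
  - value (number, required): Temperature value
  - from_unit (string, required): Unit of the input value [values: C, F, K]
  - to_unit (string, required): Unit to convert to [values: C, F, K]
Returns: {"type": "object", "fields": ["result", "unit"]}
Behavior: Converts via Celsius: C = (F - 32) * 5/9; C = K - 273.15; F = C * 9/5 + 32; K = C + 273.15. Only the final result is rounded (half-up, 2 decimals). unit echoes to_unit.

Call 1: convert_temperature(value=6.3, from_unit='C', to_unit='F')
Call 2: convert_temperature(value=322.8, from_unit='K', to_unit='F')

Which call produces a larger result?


Call 1:
  Input already in C: 6.3
  To F: 6.3 * 9/5 + 32 = 43.34
  Round to 2 decimals: 43.34
  -> 43.34 F
Call 2:
  To C: 322.8 - 273.15 = 49.65
  To F: 49.65 * 9/5 + 32 = 121.37
  Round to 2 decimals: 121.37
  -> 121.37 F
Call 2 (121.37 F)


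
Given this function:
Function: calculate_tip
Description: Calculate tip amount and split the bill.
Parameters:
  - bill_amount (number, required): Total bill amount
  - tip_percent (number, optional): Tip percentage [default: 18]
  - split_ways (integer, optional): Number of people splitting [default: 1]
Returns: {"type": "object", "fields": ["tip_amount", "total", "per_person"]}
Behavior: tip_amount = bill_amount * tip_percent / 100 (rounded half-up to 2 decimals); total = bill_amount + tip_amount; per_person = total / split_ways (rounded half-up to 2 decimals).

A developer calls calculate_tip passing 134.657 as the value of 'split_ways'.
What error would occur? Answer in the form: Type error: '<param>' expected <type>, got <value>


Spec: 'split_ways' is declared as integer; 134.657 is a non-integer number.
Type error: 'split_ways' expected integer, got 134.657


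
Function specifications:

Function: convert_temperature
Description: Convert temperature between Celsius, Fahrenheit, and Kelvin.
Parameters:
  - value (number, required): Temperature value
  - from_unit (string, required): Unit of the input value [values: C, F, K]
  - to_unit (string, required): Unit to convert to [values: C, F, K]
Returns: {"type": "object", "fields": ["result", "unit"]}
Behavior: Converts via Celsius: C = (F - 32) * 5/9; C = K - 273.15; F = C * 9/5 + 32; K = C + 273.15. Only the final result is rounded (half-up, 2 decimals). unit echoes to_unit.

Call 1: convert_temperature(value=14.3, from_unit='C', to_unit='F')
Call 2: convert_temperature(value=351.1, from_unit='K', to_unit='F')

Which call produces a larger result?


Call 1:
  Input already in C: 14.3
  To F: 14.3 * 9/5 + 32 = 57.74
  Round to 2 decimals: 57.74
  -> 57.74 F
Call 2:
  To C: 351.1 - 273.15 = 77.95
  To F: 77.95 * 9/5 + 32 = 172.31
  Round to 2 decimals: 172.31
  -> 172.31 F
Call 2 (172.31 F)


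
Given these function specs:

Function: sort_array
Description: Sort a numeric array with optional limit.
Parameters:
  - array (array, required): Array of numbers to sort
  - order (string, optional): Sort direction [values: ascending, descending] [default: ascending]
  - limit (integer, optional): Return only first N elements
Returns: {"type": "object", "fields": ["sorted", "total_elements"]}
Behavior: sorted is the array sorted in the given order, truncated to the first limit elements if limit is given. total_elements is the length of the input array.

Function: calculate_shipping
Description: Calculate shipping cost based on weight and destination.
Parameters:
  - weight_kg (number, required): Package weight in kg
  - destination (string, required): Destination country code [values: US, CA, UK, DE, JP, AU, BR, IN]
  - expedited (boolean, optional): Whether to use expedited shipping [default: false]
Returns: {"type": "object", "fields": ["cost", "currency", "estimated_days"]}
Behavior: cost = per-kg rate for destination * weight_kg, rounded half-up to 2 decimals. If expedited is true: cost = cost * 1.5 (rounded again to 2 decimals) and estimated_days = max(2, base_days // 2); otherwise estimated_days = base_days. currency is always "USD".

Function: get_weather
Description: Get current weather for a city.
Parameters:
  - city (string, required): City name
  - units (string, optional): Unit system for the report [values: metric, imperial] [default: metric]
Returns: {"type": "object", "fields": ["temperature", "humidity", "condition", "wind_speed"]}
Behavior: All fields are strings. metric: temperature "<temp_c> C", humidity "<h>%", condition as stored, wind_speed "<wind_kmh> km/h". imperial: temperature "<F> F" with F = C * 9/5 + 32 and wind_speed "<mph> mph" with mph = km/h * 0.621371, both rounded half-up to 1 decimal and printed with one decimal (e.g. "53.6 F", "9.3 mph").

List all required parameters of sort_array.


Parameters of sort_array and their required/optional flag:
  array: required
  order: optional
  limit: optional
array


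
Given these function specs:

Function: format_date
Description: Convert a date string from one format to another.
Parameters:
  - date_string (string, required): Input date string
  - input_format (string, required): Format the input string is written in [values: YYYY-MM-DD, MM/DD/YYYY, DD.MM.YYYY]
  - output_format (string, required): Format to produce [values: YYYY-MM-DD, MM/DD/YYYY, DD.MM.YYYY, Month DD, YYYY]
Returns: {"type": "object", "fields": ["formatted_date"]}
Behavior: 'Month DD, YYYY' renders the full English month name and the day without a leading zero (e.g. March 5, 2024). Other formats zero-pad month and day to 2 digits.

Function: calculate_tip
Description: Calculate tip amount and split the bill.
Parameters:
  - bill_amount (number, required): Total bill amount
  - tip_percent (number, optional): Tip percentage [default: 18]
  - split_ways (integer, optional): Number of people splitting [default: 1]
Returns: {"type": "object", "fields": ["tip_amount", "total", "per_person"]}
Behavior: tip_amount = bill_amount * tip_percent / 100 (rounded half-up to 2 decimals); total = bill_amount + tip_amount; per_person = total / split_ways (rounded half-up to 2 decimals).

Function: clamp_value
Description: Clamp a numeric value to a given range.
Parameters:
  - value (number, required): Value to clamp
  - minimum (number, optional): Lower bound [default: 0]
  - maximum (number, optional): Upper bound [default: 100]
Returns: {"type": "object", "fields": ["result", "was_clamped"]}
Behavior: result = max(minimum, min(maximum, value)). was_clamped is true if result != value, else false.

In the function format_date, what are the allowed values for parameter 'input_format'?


The format_date spec declares:
  - input_format (string, required): Format the input string is written in [values: YYYY-MM-DD, MM/DD/YYYY, DD.MM.YYYY]
Allowed values:
YYYY-MM-DD, MM/DD/YYYY, DD.MM.YYYY


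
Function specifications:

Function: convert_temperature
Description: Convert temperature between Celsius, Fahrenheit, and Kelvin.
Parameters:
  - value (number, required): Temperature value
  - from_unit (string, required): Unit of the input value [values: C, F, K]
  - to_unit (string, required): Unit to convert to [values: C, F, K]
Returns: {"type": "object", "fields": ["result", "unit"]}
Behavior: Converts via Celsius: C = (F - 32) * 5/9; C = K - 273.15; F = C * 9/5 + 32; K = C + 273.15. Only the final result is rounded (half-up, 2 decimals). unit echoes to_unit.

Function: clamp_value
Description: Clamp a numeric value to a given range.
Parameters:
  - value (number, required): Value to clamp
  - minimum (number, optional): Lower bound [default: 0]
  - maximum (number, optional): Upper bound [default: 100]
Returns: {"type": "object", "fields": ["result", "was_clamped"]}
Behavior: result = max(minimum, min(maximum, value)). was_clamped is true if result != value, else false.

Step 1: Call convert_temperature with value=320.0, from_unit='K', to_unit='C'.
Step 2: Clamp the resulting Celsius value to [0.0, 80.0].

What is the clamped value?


Step 1: convert_temperature(value=320.0, from_unit=K, to_unit=C)
  To C: 320 - 273.15 = 46.85
  Target is C: 46.85
  Round to 2 decimals: 46.85
  -> result = 46.85 C
Step 2: clamp_value(value=46.85, minimum=0.0, maximum=80.0)
  result = max(0.0, min(80.0, 46.85)) = max(0.0, 46.85) = 46.85
  was_clamped = (46.85 != 46.85) = false
  -> result = 46.85
46.85


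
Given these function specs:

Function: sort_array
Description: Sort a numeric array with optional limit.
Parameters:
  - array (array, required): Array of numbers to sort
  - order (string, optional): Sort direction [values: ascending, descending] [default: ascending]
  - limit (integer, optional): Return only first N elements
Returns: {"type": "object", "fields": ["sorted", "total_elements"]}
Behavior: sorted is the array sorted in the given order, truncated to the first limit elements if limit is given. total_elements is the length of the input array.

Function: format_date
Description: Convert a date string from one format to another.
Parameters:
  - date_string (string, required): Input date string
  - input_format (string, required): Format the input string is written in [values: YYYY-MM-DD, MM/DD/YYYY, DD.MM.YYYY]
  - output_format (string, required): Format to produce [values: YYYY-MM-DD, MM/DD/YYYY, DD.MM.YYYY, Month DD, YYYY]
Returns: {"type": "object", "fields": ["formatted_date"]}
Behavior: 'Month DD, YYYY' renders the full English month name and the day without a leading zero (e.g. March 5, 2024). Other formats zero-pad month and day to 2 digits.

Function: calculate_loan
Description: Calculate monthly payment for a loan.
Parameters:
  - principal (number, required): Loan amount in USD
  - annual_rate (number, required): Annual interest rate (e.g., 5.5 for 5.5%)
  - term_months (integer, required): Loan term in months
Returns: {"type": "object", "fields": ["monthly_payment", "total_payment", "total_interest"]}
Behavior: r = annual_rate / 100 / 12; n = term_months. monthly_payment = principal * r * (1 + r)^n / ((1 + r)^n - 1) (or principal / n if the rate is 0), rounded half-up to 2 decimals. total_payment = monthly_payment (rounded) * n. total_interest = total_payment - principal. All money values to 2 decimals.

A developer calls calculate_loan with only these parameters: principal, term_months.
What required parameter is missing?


Required parameters: principal, annual_rate, term_months
Provided: principal, term_months
Missing: annual_rate
annual_rate


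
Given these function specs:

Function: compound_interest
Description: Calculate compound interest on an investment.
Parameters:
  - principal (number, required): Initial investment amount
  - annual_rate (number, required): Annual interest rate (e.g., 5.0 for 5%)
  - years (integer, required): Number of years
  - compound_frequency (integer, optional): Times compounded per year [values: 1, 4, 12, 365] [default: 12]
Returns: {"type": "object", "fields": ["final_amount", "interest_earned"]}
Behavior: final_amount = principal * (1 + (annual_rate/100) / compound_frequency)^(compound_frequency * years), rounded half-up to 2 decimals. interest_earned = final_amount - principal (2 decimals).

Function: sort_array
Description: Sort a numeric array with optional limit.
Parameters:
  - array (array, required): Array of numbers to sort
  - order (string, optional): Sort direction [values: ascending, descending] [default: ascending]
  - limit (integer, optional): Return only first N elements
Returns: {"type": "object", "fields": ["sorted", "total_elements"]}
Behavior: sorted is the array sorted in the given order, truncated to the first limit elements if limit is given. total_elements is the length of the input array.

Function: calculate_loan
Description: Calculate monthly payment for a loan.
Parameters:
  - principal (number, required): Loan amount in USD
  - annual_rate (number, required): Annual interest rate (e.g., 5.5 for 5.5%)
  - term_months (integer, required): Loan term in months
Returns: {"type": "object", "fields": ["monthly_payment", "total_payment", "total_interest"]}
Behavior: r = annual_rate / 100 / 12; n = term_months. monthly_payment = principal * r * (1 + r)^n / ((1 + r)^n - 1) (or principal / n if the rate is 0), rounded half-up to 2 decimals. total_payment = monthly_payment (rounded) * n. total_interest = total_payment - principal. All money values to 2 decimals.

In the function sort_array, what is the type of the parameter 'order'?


The sort_array spec declares:
  - order (string, optional): Sort direction [values: ascending, descending] [default: ascending]
Type:
string


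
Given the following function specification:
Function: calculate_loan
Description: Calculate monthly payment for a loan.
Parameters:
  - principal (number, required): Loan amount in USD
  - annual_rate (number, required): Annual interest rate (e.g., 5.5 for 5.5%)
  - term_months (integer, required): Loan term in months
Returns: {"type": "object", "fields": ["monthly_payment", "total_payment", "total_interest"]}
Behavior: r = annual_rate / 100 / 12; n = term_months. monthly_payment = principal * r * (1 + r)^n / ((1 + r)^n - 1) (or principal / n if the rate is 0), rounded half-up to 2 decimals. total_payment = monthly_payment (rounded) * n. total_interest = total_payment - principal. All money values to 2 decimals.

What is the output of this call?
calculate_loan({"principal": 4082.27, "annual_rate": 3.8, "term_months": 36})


r = 3.8 / 100 / 12 = 0.003166666667 (keep full precision)
(1 + r)^36 = 1.12055027
monthly_payment = 4082.27 * 0.003166666667 * 1.12055027 / (1.12055027 - 1) = 120.162021 -> 120.16
total_payment = 120.16 * 36 = 4325.76
total_interest = 4325.76 - 4082.27 = 243.49
Output:
{"monthly_payment": 120.16, "total_payment": 4325.76, "total_interest": 243.49}


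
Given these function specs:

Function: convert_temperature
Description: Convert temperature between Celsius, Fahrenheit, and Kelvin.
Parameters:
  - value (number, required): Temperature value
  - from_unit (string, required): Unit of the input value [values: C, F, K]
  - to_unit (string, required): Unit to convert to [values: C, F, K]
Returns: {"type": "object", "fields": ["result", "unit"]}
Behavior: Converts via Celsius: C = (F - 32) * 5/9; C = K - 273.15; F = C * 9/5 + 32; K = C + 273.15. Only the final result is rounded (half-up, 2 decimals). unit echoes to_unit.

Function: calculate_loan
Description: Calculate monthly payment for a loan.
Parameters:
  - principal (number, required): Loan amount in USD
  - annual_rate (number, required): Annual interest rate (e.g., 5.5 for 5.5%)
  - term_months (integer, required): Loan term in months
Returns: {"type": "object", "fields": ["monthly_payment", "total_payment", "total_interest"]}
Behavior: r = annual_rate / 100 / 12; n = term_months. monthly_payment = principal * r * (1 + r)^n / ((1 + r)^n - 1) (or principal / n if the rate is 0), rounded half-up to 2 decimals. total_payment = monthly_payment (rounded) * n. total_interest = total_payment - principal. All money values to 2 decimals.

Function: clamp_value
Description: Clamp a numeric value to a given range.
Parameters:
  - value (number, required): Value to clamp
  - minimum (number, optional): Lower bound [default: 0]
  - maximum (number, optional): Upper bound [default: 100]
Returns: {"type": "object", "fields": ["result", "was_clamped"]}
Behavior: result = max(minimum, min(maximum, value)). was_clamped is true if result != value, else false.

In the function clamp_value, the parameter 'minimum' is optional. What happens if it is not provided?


The clamp_value spec declares:
  - minimum (number, optional): Lower bound [default: 0]
It defaults to 0


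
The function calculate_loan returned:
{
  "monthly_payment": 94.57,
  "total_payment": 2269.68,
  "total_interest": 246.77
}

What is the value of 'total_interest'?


246.77


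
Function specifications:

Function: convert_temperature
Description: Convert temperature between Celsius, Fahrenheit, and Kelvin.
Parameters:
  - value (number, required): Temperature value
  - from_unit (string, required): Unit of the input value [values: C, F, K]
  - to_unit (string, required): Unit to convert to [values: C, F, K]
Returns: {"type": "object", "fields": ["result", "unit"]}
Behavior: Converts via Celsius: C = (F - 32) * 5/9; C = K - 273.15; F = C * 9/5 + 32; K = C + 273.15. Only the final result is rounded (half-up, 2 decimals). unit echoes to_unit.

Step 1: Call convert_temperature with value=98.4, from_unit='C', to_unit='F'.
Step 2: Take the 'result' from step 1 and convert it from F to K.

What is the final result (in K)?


Step 1: convert_temperature(value=98.4, from_unit=C, to_unit=F)
  Input already in C: 98.4
  To F: 98.4 * 9/5 + 32 = 209.12
  Round to 2 decimals: 209.12
  -> result = 209.12 F
Step 2: convert_temperature(value=209.12, from_unit=F, to_unit=K)
  To C: (209.12 - 32) * 5/9 = 98.4
  To K: 98.4 + 273.15 = 371.55
  Round to 2 decimals: 371.55
  -> result = 371.55 K
371.55 K


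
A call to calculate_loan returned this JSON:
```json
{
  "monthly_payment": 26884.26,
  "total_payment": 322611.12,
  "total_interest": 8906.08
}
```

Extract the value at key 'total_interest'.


8906.08


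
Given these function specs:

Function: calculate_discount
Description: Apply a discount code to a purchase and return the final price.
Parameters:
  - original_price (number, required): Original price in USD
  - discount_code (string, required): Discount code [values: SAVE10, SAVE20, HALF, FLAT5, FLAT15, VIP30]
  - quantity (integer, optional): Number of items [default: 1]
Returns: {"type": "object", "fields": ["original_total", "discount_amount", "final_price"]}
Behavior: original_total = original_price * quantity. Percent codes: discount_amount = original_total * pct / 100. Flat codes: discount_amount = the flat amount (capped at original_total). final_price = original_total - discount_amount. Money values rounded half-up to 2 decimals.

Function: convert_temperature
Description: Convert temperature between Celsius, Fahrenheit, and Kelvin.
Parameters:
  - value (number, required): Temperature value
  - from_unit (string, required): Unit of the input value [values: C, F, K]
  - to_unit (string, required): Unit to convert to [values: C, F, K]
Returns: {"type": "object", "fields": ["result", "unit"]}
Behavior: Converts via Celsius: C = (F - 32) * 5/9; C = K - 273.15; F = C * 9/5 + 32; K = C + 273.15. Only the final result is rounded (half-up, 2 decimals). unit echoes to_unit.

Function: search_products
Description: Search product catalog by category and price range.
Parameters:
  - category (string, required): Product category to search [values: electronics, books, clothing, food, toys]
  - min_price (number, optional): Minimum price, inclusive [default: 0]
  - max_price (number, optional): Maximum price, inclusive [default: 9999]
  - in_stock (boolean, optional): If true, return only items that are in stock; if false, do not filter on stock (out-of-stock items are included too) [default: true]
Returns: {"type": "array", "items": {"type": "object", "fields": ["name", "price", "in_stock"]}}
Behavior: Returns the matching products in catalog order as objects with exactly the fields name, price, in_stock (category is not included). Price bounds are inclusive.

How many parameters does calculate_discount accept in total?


Parameters of calculate_discount: original_price (required), discount_code (required), quantity (optional)
Total:
3


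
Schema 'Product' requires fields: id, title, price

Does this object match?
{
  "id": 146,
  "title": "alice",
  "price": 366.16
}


Checking required fields... All present.
Valid - all required fields present


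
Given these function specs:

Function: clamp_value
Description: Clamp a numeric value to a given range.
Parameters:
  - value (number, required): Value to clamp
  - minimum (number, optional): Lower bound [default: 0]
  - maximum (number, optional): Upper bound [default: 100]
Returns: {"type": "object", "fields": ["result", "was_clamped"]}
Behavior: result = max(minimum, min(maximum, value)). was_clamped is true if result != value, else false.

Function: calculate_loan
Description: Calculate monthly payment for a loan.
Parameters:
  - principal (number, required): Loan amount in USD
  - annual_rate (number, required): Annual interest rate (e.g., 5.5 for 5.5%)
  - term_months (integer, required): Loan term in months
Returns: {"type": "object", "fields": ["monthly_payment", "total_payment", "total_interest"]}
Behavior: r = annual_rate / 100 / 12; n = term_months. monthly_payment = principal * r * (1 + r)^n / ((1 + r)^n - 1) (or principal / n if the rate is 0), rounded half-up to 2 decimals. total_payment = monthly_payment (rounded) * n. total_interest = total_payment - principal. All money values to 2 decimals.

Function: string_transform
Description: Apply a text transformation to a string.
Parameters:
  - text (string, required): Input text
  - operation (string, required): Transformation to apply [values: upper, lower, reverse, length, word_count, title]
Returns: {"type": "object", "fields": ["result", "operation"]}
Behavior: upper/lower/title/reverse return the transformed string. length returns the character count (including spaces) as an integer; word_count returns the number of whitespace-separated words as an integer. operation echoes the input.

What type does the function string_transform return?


The string_transform spec declares Returns: {"type": "object", "fields": ["result", "operation"]}
Type:
object
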